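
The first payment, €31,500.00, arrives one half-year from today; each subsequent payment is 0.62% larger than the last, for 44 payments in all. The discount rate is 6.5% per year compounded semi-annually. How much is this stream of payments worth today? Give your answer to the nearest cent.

Periodic rate r = 0.065/2 per half-year; n is counted in half-years.
Growing ordinary annuity: PV = PMT₁ × [1 − ((1+g)/(1+r))^n] / (r − g) = 31,500 × [1 − ((1+0.0062)/(1+r))^44] / (r − 0.0062) = €812,859.39.

€812,859.39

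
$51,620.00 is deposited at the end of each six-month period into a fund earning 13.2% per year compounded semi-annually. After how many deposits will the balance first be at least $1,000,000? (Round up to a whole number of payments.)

13 payments

Periodic rate r = 0.132/2 per half-year; n is counted in half-years.
Ordinary annuity FV: 1,000,000 = 51,620 × [((1+r)^n − 1)/r].
(1+r)^n = 1 + 1,000,000 × r / 51,620, so n = ln(1 + 1,000,000·r/51,620) / ln(1+r) = 12.89.
Round up to a whole number of payments: n = 13.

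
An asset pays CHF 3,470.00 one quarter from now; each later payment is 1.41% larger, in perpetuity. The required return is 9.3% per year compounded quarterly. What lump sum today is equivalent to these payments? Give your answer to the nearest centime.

Periodic rate r = 0.093/4 per quarter.
Growing perpetuity (Gordon): PV = PMT₁ / (r − g) = 3,470 / (r − 0.0141) = CHF 379,234.97.

CHF 379,234.97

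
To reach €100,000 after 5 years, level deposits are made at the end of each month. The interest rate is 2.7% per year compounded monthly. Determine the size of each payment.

Level ordinary annuity; solve FV = PMT × [((1+r)^n − 1)/r] for PMT.
Periodic rate r = 0.027/12 per month; n is counted in months.
With n = 60: PMT = 100,000 / ([((1+r)^n − 1)/r]) = €1,558.57

€1,558.57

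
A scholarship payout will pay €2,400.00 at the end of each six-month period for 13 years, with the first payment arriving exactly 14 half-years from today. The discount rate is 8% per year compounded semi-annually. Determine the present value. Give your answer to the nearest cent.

Ordinary annuity of 26 payments, first payment at period 14.
Periodic rate r = 0.08/2 per half-year; n is counted in half-years.
The ordinary-annuity PV formula values the stream one period before the first payment (period 13); discount that back 13 periods:
PV₀ = 2,400 × [1 − (1+r)^−26] / r × (1+r)^−13 = €23,037.21

€23,037.21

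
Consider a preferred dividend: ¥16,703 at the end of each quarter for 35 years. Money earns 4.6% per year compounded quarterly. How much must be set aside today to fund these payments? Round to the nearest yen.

This is an ordinary annuity: 140 payments of ¥16,703 at the end of each quarter.
Periodic rate r = 0.046/4 per quarter; n is counted in quarters.
PV = PMT × [(1 − (1+r)^−n)/r] = 16,703 × [1 − (1+r)^−140] / r = ¥1,159,432

¥1,159,432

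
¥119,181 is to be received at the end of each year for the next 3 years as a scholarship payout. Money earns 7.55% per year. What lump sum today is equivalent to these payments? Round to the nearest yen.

¥309,652

This is an ordinary annuity: 3 payments of ¥119,181 at the end of each year.
Periodic rate r = 0.0755 per year.
PV = PMT × [(1 − (1+r)^−n)/r] = 119,181 × [1 − (1+r)^−3] / r = ¥309,652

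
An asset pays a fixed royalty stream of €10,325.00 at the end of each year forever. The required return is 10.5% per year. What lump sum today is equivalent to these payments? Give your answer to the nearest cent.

Periodic rate r = 0.105 per year.
Level perpetuity: PV = PMT / r = 10,325 / (0.105) = €98,333.33.

€98,333.33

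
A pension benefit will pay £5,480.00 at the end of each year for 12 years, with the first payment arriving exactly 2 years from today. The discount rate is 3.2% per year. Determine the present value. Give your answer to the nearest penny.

£52,231.01

Ordinary annuity of 12 payments, first payment at period 2.
Periodic rate r = 0.032 per year.
The ordinary-annuity PV formula values the stream one period before the first payment (period 1); discount that back 1 periods:
PV₀ = 5,480 × [1 − (1+r)^−12] / r × (1+r)^−1 = £52,231.01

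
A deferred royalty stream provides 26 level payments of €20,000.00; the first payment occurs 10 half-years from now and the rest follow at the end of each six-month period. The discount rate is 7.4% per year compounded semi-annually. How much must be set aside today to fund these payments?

Ordinary annuity of 26 payments, first payment at period 10.
Periodic rate r = 0.074/2 per half-year; n is counted in half-years.
The ordinary-annuity PV formula values the stream one period before the first payment (period 9); discount that back 9 periods:
PV₀ = 20,000 × [1 − (1+r)^−26] / r × (1+r)^−9 = €238,224.39

€238,224.39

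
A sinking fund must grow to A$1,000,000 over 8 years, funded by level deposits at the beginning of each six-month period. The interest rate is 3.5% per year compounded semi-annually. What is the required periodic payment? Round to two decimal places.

A$53,758.80

Level annuity due; solve FV = PMT × [((1+r)^n − 1)/r] × (1+r) for PMT.
Periodic rate r = 0.035/2 per half-year; n is counted in half-years.
With n = 16: PMT = 1,000,000 / ([((1+r)^n − 1)/r] × (1+r)) = A$53,758.80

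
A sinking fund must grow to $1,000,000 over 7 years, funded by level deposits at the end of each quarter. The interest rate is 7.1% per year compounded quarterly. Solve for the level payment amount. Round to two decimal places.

$27,881.09

Level ordinary annuity; solve FV = PMT × [((1+r)^n − 1)/r] for PMT.
Periodic rate r = 0.071/4 per quarter; n is counted in quarters.
With n = 28: PMT = 1,000,000 / ([((1+r)^n − 1)/r]) = $27,881.09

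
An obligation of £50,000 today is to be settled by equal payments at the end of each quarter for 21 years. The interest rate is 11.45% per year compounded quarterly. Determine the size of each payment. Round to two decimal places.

Level ordinary annuity; solve PV = PMT × [(1 − (1+r)^−n)/r] for PMT.
Periodic rate r = 0.1145/4 per quarter; n is counted in quarters.
With n = 84: PMT = 50,000 / ([(1 − (1+r)^−n)/r]) = £1,578.72

£1,578.72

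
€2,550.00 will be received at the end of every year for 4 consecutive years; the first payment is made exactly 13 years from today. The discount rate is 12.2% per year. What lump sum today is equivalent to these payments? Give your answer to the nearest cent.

€1,937.73

Ordinary annuity of 4 payments, first payment at period 13.
Periodic rate r = 0.122 per year.
The ordinary-annuity PV formula values the stream one period before the first payment (period 12); discount that back 12 periods:
PV₀ = 2,550 × [1 − (1+r)^−4] / r × (1+r)^−12 = €1,937.73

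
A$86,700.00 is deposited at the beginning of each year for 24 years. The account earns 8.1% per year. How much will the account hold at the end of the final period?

A$6,344,918.71

This is an annuity due: 24 deposits of A$86,700.00 at the beginning of each year.
Periodic rate r = 0.081 per year.
FV = PMT × [((1+r)^n − 1)/r] × (1+r) = 86,700 × [(1+r)^24 − 1] / r × (1+r) = A$6,344,918.71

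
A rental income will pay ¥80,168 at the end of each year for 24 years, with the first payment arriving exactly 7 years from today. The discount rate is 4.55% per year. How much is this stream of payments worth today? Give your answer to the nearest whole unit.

¥885,370

Ordinary annuity of 24 payments, first payment at period 7.
Periodic rate r = 0.0455 per year.
The ordinary-annuity PV formula values the stream one period before the first payment (period 6); discount that back 6 periods:
PV₀ = 80,168 × [1 − (1+r)^−24] / r × (1+r)^−6 = ¥885,370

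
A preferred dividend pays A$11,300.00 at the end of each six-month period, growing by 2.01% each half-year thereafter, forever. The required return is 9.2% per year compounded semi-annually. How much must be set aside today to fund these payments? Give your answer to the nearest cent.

A$436,293.44

Periodic rate r = 0.092/2 per half-year.
Growing perpetuity (Gordon): PV = PMT₁ / (r − g) = 11,300 / (r − 0.0201) = A$436,293.44.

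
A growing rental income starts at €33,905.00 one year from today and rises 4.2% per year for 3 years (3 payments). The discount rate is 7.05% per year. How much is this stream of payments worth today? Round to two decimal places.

Periodic rate r = 0.0705 per year.
Growing ordinary annuity: PV = PMT₁ × [1 − ((1+g)/(1+r))^n] / (r − g) = 33,905 × [1 − ((1+0.042)/(1+r))^3] / (r − 0.042) = €92,509.17.

€92,509.17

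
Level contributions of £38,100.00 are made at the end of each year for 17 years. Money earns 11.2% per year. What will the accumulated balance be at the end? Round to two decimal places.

This is an ordinary annuity: 17 deposits of £38,100.00 at the end of each year.
Periodic rate r = 0.112 per year.
FV = PMT × [((1+r)^n − 1)/r] = 38,100 × [(1+r)^17 − 1] / r = £1,727,525.28

£1,727,525.28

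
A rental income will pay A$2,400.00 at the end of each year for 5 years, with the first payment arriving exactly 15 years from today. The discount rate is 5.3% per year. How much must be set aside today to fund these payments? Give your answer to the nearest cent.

A$5,001.00

Ordinary annuity of 5 payments, first payment at period 15.
Periodic rate r = 0.053 per year.
The ordinary-annuity PV formula values the stream one period before the first payment (period 14); discount that back 14 periods:
PV₀ = 2,400 × [1 − (1+r)^−5] / r × (1+r)^−14 = A$5,001.00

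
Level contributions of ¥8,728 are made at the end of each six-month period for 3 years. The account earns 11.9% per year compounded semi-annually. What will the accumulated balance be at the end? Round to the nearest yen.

¥60,804

This is an ordinary annuity: 6 deposits of ¥8,728 at the end of each six-month period.
Periodic rate r = 0.119/2 per half-year; n is counted in half-years.
FV = PMT × [((1+r)^n − 1)/r] = 8,728 × [(1+r)^6 − 1] / r = ¥60,804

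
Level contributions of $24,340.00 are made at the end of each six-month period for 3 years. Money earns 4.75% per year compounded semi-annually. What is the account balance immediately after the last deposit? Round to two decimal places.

This is an ordinary annuity: 6 deposits of $24,340.00 at the end of each six-month period.
Periodic rate r = 0.0475/2 per half-year; n is counted in half-years.
FV = PMT × [((1+r)^n − 1)/r] = 24,340 × [(1+r)^6 − 1] / r = $154,990.65

$154,990.65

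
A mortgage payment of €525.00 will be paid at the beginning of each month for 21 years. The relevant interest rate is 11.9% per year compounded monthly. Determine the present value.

This is an annuity due: 252 payments of €525.00 at the beginning of each month.
Periodic rate r = 0.119/12 per month; n is counted in months.
PV = PMT × [(1 − (1+r)^−n)/r] × (1+r) = 525 × [1 − (1+r)^−252] / r × (1+r) = €49,018.60

€49,018.60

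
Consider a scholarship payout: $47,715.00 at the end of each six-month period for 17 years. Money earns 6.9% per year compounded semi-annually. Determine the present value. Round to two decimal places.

$946,528.65

This is an ordinary annuity: 34 payments of $47,715.00 at the end of each six-month period.
Periodic rate r = 0.069/2 per half-year; n is counted in half-years.
PV = PMT × [(1 − (1+r)^−n)/r] = 47,715 × [1 − (1+r)^−34] / r = $946,528.65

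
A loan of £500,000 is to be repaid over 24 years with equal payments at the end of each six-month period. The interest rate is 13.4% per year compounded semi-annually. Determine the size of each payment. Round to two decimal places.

Level ordinary annuity; solve PV = PMT × [(1 − (1+r)^−n)/r] for PMT.
Periodic rate r = 0.134/2 per half-year; n is counted in half-years.
With n = 48: PMT = 500,000 / ([(1 − (1+r)^−n)/r]) = £35,059.23

£35,059.23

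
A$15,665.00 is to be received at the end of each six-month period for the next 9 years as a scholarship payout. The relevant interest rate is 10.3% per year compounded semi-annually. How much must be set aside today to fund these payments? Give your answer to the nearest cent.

This is an ordinary annuity: 18 payments of A$15,665.00 at the end of each six-month period.
Periodic rate r = 0.103/2 per half-year; n is counted in half-years.
PV = PMT × [(1 − (1+r)^−n)/r] = 15,665 × [1 − (1+r)^−18] / r = A$180,990.22

A$180,990.22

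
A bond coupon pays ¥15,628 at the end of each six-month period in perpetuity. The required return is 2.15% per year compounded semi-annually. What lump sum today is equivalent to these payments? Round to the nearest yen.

Periodic rate r = 0.0215/2 per half-year.
Level perpetuity: PV = PMT / r = 15,628 / (0.0215/2) = ¥1,453,767.

¥1,453,767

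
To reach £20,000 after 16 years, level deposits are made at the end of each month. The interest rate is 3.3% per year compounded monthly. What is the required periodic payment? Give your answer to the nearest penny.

Level ordinary annuity; solve FV = PMT × [((1+r)^n − 1)/r] for PMT.
Periodic rate r = 0.033/12 per month; n is counted in months.
With n = 192: PMT = 20,000 / ([((1+r)^n − 1)/r]) = £79.22

£79.22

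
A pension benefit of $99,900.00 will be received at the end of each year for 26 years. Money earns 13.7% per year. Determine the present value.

This is an ordinary annuity: 26 payments of $99,900.00 at the end of each year.
Periodic rate r = 0.137 per year.
PV = PMT × [(1 − (1+r)^−n)/r] = 99,900 × [1 − (1+r)^−26] / r = $703,310.61

$703,310.61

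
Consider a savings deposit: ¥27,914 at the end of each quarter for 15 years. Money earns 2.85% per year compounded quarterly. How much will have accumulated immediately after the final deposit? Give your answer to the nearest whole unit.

This is an ordinary annuity: 60 deposits of ¥27,914 at the end of each quarter.
Periodic rate r = 0.0285/4 per quarter; n is counted in quarters.
FV = PMT × [((1+r)^n − 1)/r] = 27,914 × [(1+r)^60 − 1] / r = ¥2,080,706

¥2,080,706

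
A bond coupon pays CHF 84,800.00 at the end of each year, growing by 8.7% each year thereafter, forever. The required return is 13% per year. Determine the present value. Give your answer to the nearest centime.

Periodic rate r = 0.13 per year.
Growing perpetuity (Gordon): PV = PMT₁ / (r − g) = 84,800 / (r − 0.087) = CHF 1,972,093.02.

CHF 1,972,093.02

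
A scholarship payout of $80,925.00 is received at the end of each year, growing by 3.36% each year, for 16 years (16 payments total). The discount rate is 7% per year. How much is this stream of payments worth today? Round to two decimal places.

$945,361.30

Periodic rate r = 0.07 per year.
Growing ordinary annuity: PV = PMT₁ × [1 − ((1+g)/(1+r))^n] / (r − g) = 80,925 × [1 − ((1+0.0336)/(1+r))^16] / (r − 0.0336) = $945,361.30.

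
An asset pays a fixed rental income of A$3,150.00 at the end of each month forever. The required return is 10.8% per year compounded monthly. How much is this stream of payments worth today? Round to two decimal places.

Periodic rate r = 0.108/12 per month.
Level perpetuity: PV = PMT / r = 3,150 / (0.108/12) = A$350,000.00.

A$350,000.00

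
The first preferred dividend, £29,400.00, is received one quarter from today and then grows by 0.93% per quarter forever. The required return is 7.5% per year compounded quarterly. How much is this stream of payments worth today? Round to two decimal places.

Periodic rate r = 0.075/4 per quarter.
Growing perpetuity (Gordon): PV = PMT₁ / (r − g) = 29,400 / (r − 0.0093) = £3,111,111.11.

£3,111,111.11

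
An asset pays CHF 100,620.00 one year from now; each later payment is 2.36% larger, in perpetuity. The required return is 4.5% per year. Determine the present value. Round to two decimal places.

Periodic rate r = 0.045 per year.
Growing perpetuity (Gordon): PV = PMT₁ / (r − g) = 100,620 / (r − 0.0236) = CHF 4,701,869.16.

CHF 4,701,869.16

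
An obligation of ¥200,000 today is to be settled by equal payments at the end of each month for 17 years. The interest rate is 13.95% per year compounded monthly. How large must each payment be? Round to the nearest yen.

Level ordinary annuity; solve PV = PMT × [(1 − (1+r)^−n)/r] for PMT.
Periodic rate r = 0.1395/12 per month; n is counted in months.
With n = 204: PMT = 200,000 / ([(1 − (1+r)^−n)/r]) = ¥2,568

¥2,568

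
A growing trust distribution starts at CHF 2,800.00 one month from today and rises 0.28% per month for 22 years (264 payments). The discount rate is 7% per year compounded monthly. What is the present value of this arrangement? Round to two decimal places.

CHF 507,214.75

Periodic rate r = 0.07/12 per month; n is counted in months.
Growing ordinary annuity: PV = PMT₁ × [1 − ((1+g)/(1+r))^n] / (r − g) = 2,800 × [1 − ((1+0.0028)/(1+r))^264] / (r − 0.0028) = CHF 507,214.75.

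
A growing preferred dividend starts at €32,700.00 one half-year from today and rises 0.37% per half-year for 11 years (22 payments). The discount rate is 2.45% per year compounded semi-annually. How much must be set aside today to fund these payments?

Periodic rate r = 0.0245/2 per half-year; n is counted in half-years.
Growing ordinary annuity: PV = PMT₁ × [1 − ((1+g)/(1+r))^n] / (r − g) = 32,700 × [1 − ((1+0.0037)/(1+r))^22] / (r − 0.0037) = €651,074.65.

€651,074.65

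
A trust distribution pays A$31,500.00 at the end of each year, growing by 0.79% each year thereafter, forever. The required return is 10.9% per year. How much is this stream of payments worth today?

Periodic rate r = 0.109 per year.
Growing perpetuity (Gordon): PV = PMT₁ / (r − g) = 31,500 / (r − 0.0079) = A$311,572.70.

A$311,572.70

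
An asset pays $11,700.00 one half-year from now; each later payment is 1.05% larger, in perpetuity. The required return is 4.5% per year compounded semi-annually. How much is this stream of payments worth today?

$975,000.00

Periodic rate r = 0.045/2 per half-year.
Growing perpetuity (Gordon): PV = PMT₁ / (r − g) = 11,700 / (r − 0.0105) = $975,000.00.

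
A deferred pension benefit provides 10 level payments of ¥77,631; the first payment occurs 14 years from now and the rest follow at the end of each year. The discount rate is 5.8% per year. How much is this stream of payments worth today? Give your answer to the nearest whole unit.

¥277,160

Ordinary annuity of 10 payments, first payment at period 14.
Periodic rate r = 0.058 per year.
The ordinary-annuity PV formula values the stream one period before the first payment (period 13); discount that back 13 periods:
PV₀ = 77,631 × [1 − (1+r)^−10] / r × (1+r)^−13 = ¥277,160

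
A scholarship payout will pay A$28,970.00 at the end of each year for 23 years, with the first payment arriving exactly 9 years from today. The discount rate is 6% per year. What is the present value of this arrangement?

A$223,627.89

Ordinary annuity of 23 payments, first payment at period 9.
Periodic rate r = 0.06 per year.
The ordinary-annuity PV formula values the stream one period before the first payment (period 8); discount that back 8 periods:
PV₀ = 28,970 × [1 − (1+r)^−23] / r × (1+r)^−8 = A$223,627.89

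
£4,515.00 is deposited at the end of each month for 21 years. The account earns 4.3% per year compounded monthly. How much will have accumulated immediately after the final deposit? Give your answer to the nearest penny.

£1,843,398.19

This is an ordinary annuity: 252 deposits of £4,515.00 at the end of each month.
Periodic rate r = 0.043/12 per month; n is counted in months.
FV = PMT × [((1+r)^n − 1)/r] = 4,515 × [(1+r)^252 − 1] / r = £1,843,398.19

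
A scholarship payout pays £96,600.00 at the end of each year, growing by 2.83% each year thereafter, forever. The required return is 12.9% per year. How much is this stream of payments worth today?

£959,285.00

Periodic rate r = 0.129 per year.
Growing perpetuity (Gordon): PV = PMT₁ / (r − g) = 96,600 / (r − 0.0283) = £959,285.00.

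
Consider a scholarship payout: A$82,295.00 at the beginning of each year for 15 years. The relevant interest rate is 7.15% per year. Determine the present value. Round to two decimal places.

A$795,573.61

This is an annuity due: 15 payments of A$82,295.00 at the beginning of each year.
Periodic rate r = 0.0715 per year.
PV = PMT × [(1 − (1+r)^−n)/r] × (1+r) = 82,295 × [1 − (1+r)^−15] / r × (1+r) = A$795,573.61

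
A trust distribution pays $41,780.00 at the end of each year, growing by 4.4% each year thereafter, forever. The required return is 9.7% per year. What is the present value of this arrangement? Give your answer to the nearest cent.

Periodic rate r = 0.097 per year.
Growing perpetuity (Gordon): PV = PMT₁ / (r − g) = 41,780 / (r − 0.044) = $788,301.89.

$788,301.89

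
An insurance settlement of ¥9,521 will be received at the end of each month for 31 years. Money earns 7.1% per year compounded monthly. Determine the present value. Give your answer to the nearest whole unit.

¥1,429,900

This is an ordinary annuity: 372 payments of ¥9,521 at the end of each month.
Periodic rate r = 0.071/12 per month; n is counted in months.
PV = PMT × [(1 − (1+r)^−n)/r] = 9,521 × [1 − (1+r)^−372] / r = ¥1,429,900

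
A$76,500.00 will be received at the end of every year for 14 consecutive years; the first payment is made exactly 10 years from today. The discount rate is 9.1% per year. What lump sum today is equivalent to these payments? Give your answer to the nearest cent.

Ordinary annuity of 14 payments, first payment at period 10.
Periodic rate r = 0.091 per year.
The ordinary-annuity PV formula values the stream one period before the first payment (period 9); discount that back 9 periods:
PV₀ = 76,500 × [1 − (1+r)^−14] / r × (1+r)^−9 = A$270,471.74

A$270,471.74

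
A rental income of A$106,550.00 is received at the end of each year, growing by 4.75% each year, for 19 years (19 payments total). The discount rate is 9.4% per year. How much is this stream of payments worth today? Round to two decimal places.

A$1,287,480.44

Periodic rate r = 0.094 per year.
Growing ordinary annuity: PV = PMT₁ × [1 − ((1+g)/(1+r))^n] / (r − g) = 106,550 × [1 − ((1+0.0475)/(1+r))^19] / (r − 0.0475) = A$1,287,480.44.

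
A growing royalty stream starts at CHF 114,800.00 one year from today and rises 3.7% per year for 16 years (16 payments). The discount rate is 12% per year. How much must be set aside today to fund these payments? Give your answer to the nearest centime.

Periodic rate r = 0.12 per year.
Growing ordinary annuity: PV = PMT₁ × [1 − ((1+g)/(1+r))^n] / (r − g) = 114,800 × [1 − ((1+0.037)/(1+r))^16] / (r − 0.037) = CHF 979,639.97.

CHF 979,639.97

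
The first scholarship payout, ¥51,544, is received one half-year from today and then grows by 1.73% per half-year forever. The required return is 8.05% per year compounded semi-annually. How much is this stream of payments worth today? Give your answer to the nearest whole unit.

¥2,245,926

Periodic rate r = 0.0805/2 per half-year.
Growing perpetuity (Gordon): PV = PMT₁ / (r − g) = 51,544 / (r − 0.0173) = ¥2,245,926.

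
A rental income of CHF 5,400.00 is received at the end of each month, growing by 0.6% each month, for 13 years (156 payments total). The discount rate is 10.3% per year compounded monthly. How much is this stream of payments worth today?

Periodic rate r = 0.103/12 per month; n is counted in months.
Growing ordinary annuity: PV = PMT₁ × [1 − ((1+g)/(1+r))^n] / (r − g) = 5,400 × [1 − ((1+0.006)/(1+r))^156] / (r − 0.006) = CHF 689,253.67.

CHF 689,253.67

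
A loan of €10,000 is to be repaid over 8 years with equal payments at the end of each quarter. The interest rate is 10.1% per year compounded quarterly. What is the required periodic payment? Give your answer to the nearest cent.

€459.29

Level ordinary annuity; solve PV = PMT × [(1 − (1+r)^−n)/r] for PMT.
Periodic rate r = 0.101/4 per quarter; n is counted in quarters.
With n = 32: PMT = 10,000 / ([(1 − (1+r)^−n)/r]) = €459.29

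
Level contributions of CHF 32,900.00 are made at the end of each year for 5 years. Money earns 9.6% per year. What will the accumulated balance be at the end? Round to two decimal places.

This is an ordinary annuity: 5 deposits of CHF 32,900.00 at the end of each year.
Periodic rate r = 0.096 per year.
FV = PMT × [((1+r)^n − 1)/r] = 32,900 × [(1+r)^5 − 1] / r = CHF 199,264.40

CHF 199,264.40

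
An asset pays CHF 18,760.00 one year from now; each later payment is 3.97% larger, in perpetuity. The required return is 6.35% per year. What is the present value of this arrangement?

Periodic rate r = 0.0635 per year.
Growing perpetuity (Gordon): PV = PMT₁ / (r − g) = 18,760 / (r − 0.0397) = CHF 788,235.29.

CHF 788,235.29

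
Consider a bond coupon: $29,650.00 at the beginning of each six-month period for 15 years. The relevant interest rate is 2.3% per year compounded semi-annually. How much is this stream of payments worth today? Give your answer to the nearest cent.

$757,295.64

This is an annuity due: 30 payments of $29,650.00 at the beginning of each six-month period.
Periodic rate r = 0.023/2 per half-year; n is counted in half-years.
PV = PMT × [(1 − (1+r)^−n)/r] × (1+r) = 29,650 × [1 − (1+r)^−30] / r × (1+r) = $757,295.64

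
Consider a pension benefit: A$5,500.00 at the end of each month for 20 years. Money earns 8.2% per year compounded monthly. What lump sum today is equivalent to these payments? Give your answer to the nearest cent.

This is an ordinary annuity: 240 payments of A$5,500.00 at the end of each month.
Periodic rate r = 0.082/12 per month; n is counted in months.
PV = PMT × [(1 − (1+r)^−n)/r] = 5,500 × [1 − (1+r)^−240] / r = A$647,874.45

A$647,874.45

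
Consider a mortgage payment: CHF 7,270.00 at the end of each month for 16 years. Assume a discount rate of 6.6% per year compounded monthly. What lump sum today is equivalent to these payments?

CHF 860,698.85

This is an ordinary annuity: 192 payments of CHF 7,270.00 at the end of each month.
Periodic rate r = 0.066/12 per month; n is counted in months.
PV = PMT × [(1 − (1+r)^−n)/r] = 7,270 × [1 − (1+r)^−192] / r = CHF 860,698.85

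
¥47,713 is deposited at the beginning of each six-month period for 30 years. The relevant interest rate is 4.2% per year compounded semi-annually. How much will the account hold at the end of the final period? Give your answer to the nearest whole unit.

This is an annuity due: 60 deposits of ¥47,713 at the beginning of each six-month period.
Periodic rate r = 0.042/2 per half-year; n is counted in half-years.
FV = PMT × [((1+r)^n − 1)/r] × (1+r) = 47,713 × [(1+r)^60 − 1] / r × (1+r) = ¥5,752,361

¥5,752,361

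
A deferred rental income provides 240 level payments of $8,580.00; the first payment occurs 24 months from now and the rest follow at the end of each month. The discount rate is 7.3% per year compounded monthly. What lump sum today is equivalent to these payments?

$940,610.03

Ordinary annuity of 240 payments, first payment at period 24.
Periodic rate r = 0.073/12 per month; n is counted in months.
The ordinary-annuity PV formula values the stream one period before the first payment (period 23); discount that back 23 periods:
PV₀ = 8,580 × [1 − (1+r)^−240] / r × (1+r)^−23 = $940,610.03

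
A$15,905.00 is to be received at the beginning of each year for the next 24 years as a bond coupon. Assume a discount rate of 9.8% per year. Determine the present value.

This is an annuity due: 24 payments of A$15,905.00 at the beginning of each year.
Periodic rate r = 0.098 per year.
PV = PMT × [(1 − (1+r)^−n)/r] × (1+r) = 15,905 × [1 − (1+r)^−24] / r × (1+r) = A$159,301.27

A$159,301.27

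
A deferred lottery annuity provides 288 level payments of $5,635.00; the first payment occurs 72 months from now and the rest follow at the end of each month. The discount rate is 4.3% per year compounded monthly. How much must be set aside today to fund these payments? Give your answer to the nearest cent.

$784,433.60

Ordinary annuity of 288 payments, first payment at period 72.
Periodic rate r = 0.043/12 per month; n is counted in months.
The ordinary-annuity PV formula values the stream one period before the first payment (period 71); discount that back 71 periods:
PV₀ = 5,635 × [1 − (1+r)^−288] / r × (1+r)^−71 = $784,433.60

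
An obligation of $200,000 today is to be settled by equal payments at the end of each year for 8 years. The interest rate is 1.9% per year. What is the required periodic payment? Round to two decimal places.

$27,184.42

Level ordinary annuity; solve PV = PMT × [(1 − (1+r)^−n)/r] for PMT.
Periodic rate r = 0.019 per year.
With n = 8: PMT = 200,000 / ([(1 − (1+r)^−n)/r]) = $27,184.42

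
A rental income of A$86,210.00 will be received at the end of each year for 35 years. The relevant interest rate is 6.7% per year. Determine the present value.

This is an ordinary annuity: 35 payments of A$86,210.00 at the end of each year.
Periodic rate r = 0.067 per year.
PV = PMT × [(1 − (1+r)^−n)/r] = 86,210 × [1 − (1+r)^−35] / r = A$1,153,754.23

A$1,153,754.23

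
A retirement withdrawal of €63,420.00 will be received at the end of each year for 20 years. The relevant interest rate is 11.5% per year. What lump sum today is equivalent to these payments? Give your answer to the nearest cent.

€488,956.52

This is an ordinary annuity: 20 payments of €63,420.00 at the end of each year.
Periodic rate r = 0.115 per year.
PV = PMT × [(1 − (1+r)^−n)/r] = 63,420 × [1 − (1+r)^−20] / r = €488,956.52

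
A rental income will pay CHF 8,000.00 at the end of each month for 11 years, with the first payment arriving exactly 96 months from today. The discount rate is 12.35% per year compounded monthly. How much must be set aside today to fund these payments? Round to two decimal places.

CHF 217,808.50

Ordinary annuity of 132 payments, first payment at period 96.
Periodic rate r = 0.1235/12 per month; n is counted in months.
The ordinary-annuity PV formula values the stream one period before the first payment (period 95); discount that back 95 periods:
PV₀ = 8,000 × [1 − (1+r)^−132] / r × (1+r)^−95 = CHF 217,808.50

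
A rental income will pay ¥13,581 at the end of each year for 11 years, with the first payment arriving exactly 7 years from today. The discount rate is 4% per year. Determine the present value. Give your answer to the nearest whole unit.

¥94,028

Ordinary annuity of 11 payments, first payment at period 7.
Periodic rate r = 0.04 per year.
The ordinary-annuity PV formula values the stream one period before the first payment (period 6); discount that back 6 periods:
PV₀ = 13,581 × [1 − (1+r)^−11] / r × (1+r)^−6 = ¥94,028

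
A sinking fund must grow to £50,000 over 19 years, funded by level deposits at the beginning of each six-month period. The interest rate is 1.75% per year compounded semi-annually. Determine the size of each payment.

Level annuity due; solve FV = PMT × [((1+r)^n − 1)/r] × (1+r) for PMT.
Periodic rate r = 0.0175/2 per half-year; n is counted in half-years.
With n = 38: PMT = 50,000 / ([((1+r)^n − 1)/r] × (1+r)) = £1,105.17

£1,105.17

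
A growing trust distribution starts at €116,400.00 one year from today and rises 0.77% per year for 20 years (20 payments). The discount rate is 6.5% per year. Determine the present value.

Periodic rate r = 0.065 per year.
Growing ordinary annuity: PV = PMT₁ × [1 − ((1+g)/(1+r))^n] / (r − g) = 116,400 × [1 − ((1+0.0077)/(1+r))^20] / (r − 0.0077) = €1,359,317.51.

€1,359,317.51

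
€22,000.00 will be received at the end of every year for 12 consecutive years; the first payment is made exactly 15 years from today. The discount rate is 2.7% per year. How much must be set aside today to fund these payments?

€153,548.28

Ordinary annuity of 12 payments, first payment at period 15.
Periodic rate r = 0.027 per year.
The ordinary-annuity PV formula values the stream one period before the first payment (period 14); discount that back 14 periods:
PV₀ = 22,000 × [1 − (1+r)^−12] / r × (1+r)^−14 = €153,548.28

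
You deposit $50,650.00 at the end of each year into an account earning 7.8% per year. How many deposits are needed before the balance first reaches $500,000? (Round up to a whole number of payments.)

8 payments

Periodic rate r = 0.078 per year.
Ordinary annuity FV: 500,000 = 50,650 × [((1+r)^n − 1)/r].
(1+r)^n = 1 + 500,000 × r / 50,650, so n = ln(1 + 500,000·r/50,650) / ln(1+r) = 7.60.
Round up to a whole number of payments: n = 8.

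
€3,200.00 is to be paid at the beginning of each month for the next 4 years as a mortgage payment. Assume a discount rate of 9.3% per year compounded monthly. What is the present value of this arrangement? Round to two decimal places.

This is an annuity due: 48 payments of €3,200.00 at the beginning of each month.
Periodic rate r = 0.093/12 per month; n is counted in months.
PV = PMT × [(1 − (1+r)^−n)/r] × (1+r) = 3,200 × [1 − (1+r)^−48] / r × (1+r) = €128,849.05

€128,849.05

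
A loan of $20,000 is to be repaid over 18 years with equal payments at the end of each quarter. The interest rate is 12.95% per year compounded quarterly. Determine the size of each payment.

$720.13

Level ordinary annuity; solve PV = PMT × [(1 − (1+r)^−n)/r] for PMT.
Periodic rate r = 0.1295/4 per quarter; n is counted in quarters.
With n = 72: PMT = 20,000 / ([(1 − (1+r)^−n)/r]) = $720.13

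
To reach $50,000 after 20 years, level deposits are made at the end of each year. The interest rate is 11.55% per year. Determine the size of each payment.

Level ordinary annuity; solve FV = PMT × [((1+r)^n − 1)/r] for PMT.
Periodic rate r = 0.1155 per year.
With n = 20: PMT = 50,000 / ([((1+r)^n − 1)/r]) = $731.01

$731.01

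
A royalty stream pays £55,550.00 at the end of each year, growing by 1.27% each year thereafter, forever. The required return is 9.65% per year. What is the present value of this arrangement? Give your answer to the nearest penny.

£662,887.83

Periodic rate r = 0.0965 per year.
Growing perpetuity (Gordon): PV = PMT₁ / (r − g) = 55,550 / (r − 0.0127) = £662,887.83.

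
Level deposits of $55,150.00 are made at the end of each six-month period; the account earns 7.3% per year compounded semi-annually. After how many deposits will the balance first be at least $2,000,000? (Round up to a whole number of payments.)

Periodic rate r = 0.073/2 per half-year; n is counted in half-years.
Ordinary annuity FV: 2,000,000 = 55,150 × [((1+r)^n − 1)/r].
(1+r)^n = 1 + 2,000,000 × r / 55,150, so n = ln(1 + 2,000,000·r/55,150) / ln(1+r) = 23.52.
Round up to a whole number of payments: n = 24.

24 payments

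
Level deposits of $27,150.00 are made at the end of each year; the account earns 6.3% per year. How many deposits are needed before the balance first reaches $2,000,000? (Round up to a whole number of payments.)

29 payments

Periodic rate r = 0.063 per year.
Ordinary annuity FV: 2,000,000 = 27,150 × [((1+r)^n − 1)/r].
(1+r)^n = 1 + 2,000,000 × r / 27,150, so n = ln(1 + 2,000,000·r/27,150) / ln(1+r) = 28.32.
Round up to a whole number of payments: n = 29.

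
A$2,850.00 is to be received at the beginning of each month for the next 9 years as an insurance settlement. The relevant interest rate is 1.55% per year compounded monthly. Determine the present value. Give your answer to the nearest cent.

A$287,493.50

This is an annuity due: 108 payments of A$2,850.00 at the beginning of each month.
Periodic rate r = 0.0155/12 per month; n is counted in months.
PV = PMT × [(1 − (1+r)^−n)/r] × (1+r) = 2,850 × [1 − (1+r)^−108] / r × (1+r) = A$287,493.50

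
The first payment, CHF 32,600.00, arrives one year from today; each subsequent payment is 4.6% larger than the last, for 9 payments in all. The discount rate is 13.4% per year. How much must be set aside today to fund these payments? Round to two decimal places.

CHF 191,392.89

Periodic rate r = 0.134 per year.
Growing ordinary annuity: PV = PMT₁ × [1 − ((1+g)/(1+r))^n] / (r − g) = 32,600 × [1 − ((1+0.046)/(1+r))^9] / (r − 0.046) = CHF 191,392.89.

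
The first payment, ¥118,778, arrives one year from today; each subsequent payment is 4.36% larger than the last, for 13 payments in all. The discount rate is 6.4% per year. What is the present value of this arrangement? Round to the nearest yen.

¥1,295,481

Periodic rate r = 0.064 per year.
Growing ordinary annuity: PV = PMT₁ × [1 − ((1+g)/(1+r))^n] / (r − g) = 118,778 × [1 − ((1+0.0436)/(1+r))^13] / (r − 0.0436) = ¥1,295,481.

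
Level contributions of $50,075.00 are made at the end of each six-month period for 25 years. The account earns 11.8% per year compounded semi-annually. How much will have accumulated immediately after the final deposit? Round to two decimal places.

$14,064,337.59

This is an ordinary annuity: 50 deposits of $50,075.00 at the end of each six-month period.
Periodic rate r = 0.118/2 per half-year; n is counted in half-years.
FV = PMT × [((1+r)^n − 1)/r] = 50,075 × [(1+r)^50 − 1] / r = $14,064,337.59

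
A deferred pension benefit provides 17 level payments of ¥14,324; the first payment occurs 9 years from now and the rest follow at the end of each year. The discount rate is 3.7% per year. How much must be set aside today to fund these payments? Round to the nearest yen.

Ordinary annuity of 17 payments, first payment at period 9.
Periodic rate r = 0.037 per year.
The ordinary-annuity PV formula values the stream one period before the first payment (period 8); discount that back 8 periods:
PV₀ = 14,324 × [1 − (1+r)^−17] / r × (1+r)^−8 = ¥133,393

¥133,393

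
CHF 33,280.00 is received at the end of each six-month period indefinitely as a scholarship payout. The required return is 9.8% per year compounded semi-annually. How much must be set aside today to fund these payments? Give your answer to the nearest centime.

Periodic rate r = 0.098/2 per half-year.
Level perpetuity: PV = PMT / r = 33,280 / (0.098/2) = CHF 679,183.67.

CHF 679,183.67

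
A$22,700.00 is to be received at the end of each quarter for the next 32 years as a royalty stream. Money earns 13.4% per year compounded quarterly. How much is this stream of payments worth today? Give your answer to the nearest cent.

This is an ordinary annuity: 128 payments of A$22,700.00 at the end of each quarter.
Periodic rate r = 0.134/4 per quarter; n is counted in quarters.
PV = PMT × [(1 − (1+r)^−n)/r] = 22,700 × [1 − (1+r)^−128] / r = A$667,629.44

A$667,629.44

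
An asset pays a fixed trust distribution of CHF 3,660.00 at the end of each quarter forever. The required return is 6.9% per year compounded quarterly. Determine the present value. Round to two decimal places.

CHF 212,173.91

Periodic rate r = 0.069/4 per quarter.
Level perpetuity: PV = PMT / r = 3,660 / (0.069/4) = CHF 212,173.91.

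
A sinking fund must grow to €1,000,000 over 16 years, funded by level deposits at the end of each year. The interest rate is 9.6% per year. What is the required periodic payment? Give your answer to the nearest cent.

Level ordinary annuity; solve FV = PMT × [((1+r)^n − 1)/r] for PMT.
Periodic rate r = 0.096 per year.
With n = 16: PMT = 1,000,000 / ([((1+r)^n − 1)/r]) = €28,787.35

€28,787.35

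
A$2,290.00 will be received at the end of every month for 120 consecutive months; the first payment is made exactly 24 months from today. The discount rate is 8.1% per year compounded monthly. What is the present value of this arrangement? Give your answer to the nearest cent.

A$160,986.18

Ordinary annuity of 120 payments, first payment at period 24.
Periodic rate r = 0.081/12 per month; n is counted in months.
The ordinary-annuity PV formula values the stream one period before the first payment (period 23); discount that back 23 periods:
PV₀ = 2,290 × [1 − (1+r)^−120] / r × (1+r)^−23 = A$160,986.18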